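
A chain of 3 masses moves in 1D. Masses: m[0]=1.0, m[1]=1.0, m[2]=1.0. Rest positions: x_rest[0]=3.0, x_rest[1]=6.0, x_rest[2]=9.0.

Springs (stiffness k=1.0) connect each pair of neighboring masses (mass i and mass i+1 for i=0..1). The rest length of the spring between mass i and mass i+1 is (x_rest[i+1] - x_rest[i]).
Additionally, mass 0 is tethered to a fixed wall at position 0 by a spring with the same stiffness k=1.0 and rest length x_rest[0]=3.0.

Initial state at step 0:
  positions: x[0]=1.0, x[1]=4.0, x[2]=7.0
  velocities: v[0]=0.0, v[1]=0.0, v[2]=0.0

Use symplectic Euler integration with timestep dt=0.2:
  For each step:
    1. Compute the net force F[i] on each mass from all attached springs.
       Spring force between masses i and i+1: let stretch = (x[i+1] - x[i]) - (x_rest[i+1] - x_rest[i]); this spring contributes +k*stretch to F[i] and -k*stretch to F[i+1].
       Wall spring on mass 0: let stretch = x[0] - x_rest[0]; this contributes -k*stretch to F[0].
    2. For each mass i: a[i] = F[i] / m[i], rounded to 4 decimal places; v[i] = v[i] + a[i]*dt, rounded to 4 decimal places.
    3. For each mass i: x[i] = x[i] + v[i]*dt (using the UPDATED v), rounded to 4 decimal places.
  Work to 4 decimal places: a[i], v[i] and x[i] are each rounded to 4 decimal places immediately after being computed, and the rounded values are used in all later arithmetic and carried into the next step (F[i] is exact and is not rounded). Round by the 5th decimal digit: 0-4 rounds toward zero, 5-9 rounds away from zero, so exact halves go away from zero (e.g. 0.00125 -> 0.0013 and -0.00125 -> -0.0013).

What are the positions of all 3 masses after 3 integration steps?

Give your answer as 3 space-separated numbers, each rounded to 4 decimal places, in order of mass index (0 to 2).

Answer: 1.4486 4.0155 7.0001

Derivation:
Step 0: x=[1.0000 4.0000 7.0000] v=[0.0000 0.0000 0.0000]
Step 1: x=[1.0800 4.0000 7.0000] v=[0.4000 0.0000 0.0000]
Step 2: x=[1.2336 4.0032 7.0000] v=[0.7680 0.0160 0.0000]
Step 3: x=[1.4486 4.0155 7.0001] v=[1.0752 0.0614 0.0006]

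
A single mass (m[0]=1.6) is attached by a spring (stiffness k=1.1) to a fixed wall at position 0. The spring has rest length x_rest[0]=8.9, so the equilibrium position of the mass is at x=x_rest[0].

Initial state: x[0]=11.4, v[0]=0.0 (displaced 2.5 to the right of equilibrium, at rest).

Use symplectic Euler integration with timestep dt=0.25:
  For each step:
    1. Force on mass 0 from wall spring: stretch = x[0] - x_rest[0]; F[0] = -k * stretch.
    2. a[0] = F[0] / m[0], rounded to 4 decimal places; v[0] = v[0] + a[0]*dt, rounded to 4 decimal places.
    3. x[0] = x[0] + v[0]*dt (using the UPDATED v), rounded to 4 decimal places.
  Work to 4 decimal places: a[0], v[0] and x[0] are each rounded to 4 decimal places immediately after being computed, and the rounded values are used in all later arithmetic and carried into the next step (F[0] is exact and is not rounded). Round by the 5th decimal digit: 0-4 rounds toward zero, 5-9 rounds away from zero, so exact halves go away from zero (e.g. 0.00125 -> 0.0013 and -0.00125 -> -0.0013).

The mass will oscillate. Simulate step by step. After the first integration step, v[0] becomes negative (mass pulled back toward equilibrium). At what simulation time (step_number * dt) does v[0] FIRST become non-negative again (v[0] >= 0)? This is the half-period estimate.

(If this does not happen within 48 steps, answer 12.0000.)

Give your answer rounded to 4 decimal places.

Answer: 4.0000

Derivation:
Step 0: x=[11.4000] v=[0.0000]
Step 1: x=[11.2926] v=[-0.4297]
Step 2: x=[11.0824] v=[-0.8409]
Step 3: x=[10.7784] v=[-1.2160]
Step 4: x=[10.3937] v=[-1.5389]
Step 5: x=[9.9448] v=[-1.7956]
Step 6: x=[9.4510] v=[-1.9752]
Step 7: x=[8.9335] v=[-2.0699]
Step 8: x=[8.4146] v=[-2.0757]
Step 9: x=[7.9165] v=[-1.9923]
Step 10: x=[7.4607] v=[-1.8233]
Step 11: x=[7.0667] v=[-1.5759]
Step 12: x=[6.7515] v=[-1.2608]
Step 13: x=[6.5286] v=[-0.8915]
Step 14: x=[6.4076] v=[-0.4839]
Step 15: x=[6.3937] v=[-0.0555]
Step 16: x=[6.4875] v=[0.3753]
First v>=0 after going negative at step 16, time=4.0000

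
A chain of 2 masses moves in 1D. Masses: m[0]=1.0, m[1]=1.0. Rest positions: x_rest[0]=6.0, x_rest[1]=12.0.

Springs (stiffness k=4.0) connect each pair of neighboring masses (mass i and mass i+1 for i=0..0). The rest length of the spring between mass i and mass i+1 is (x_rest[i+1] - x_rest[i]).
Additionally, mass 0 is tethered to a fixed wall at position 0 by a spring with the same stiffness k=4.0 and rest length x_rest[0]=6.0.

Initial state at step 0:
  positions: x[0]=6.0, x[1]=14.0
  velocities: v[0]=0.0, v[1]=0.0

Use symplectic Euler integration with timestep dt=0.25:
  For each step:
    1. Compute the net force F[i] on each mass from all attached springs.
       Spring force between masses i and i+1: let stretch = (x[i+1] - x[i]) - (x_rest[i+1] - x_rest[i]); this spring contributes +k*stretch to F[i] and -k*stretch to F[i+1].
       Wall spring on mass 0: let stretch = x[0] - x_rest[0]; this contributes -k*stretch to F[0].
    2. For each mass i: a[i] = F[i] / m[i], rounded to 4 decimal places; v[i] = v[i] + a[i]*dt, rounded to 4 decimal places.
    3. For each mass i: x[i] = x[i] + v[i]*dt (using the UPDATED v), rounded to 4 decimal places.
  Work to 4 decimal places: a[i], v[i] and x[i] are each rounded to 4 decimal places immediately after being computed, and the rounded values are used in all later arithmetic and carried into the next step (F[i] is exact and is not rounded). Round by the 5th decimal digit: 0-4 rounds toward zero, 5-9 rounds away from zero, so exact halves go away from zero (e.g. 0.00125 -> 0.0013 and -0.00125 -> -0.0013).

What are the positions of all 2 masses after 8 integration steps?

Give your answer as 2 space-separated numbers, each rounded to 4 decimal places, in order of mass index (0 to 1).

Answer: 4.5234 11.1403

Derivation:
Step 0: x=[6.0000 14.0000] v=[0.0000 0.0000]
Step 1: x=[6.5000 13.5000] v=[2.0000 -2.0000]
Step 2: x=[7.1250 12.7500] v=[2.5000 -3.0000]
Step 3: x=[7.3750 12.0938] v=[1.0000 -2.6250]
Step 4: x=[6.9610 11.7579] v=[-1.6562 -1.3438]
Step 5: x=[6.0059 11.7227] v=[-3.8203 -0.1407]
Step 6: x=[4.9786 11.7583] v=[-4.1094 0.1425]
Step 7: x=[4.4015 11.5990] v=[-2.3083 -0.6372]
Step 8: x=[4.5234 11.1403] v=[0.4877 -1.8347]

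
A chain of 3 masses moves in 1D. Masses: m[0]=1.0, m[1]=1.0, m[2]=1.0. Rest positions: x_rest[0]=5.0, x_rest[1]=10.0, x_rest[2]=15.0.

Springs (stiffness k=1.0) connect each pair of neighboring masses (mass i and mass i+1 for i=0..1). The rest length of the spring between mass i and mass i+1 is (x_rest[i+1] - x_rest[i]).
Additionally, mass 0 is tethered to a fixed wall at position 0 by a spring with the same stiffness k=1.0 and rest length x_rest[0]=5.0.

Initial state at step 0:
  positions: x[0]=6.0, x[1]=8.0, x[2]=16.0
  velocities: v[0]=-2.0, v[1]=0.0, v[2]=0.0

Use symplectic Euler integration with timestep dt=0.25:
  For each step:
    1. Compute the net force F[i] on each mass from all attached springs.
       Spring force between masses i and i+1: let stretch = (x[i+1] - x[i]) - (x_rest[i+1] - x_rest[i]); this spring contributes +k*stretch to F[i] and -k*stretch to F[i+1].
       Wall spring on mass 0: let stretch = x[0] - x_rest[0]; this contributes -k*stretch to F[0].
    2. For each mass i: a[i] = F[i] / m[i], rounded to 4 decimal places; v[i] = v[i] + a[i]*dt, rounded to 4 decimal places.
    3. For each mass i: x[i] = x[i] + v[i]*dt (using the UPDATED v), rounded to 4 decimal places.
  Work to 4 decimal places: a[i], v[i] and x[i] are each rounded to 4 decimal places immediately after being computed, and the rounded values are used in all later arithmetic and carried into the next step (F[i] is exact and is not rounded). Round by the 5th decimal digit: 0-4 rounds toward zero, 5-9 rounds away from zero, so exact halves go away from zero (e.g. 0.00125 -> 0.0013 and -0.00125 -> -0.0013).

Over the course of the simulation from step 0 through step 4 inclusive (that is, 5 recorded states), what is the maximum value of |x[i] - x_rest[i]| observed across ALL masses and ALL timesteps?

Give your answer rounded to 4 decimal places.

Step 0: x=[6.0000 8.0000 16.0000] v=[-2.0000 0.0000 0.0000]
Step 1: x=[5.2500 8.3750 15.8125] v=[-3.0000 1.5000 -0.7500]
Step 2: x=[4.3672 9.0195 15.4727] v=[-3.5313 2.5781 -1.3594]
Step 3: x=[3.5022 9.7766 15.0420] v=[-3.4600 3.0283 -1.7227]
Step 4: x=[2.8105 10.4706 14.5947] v=[-2.7670 2.7761 -1.7891]
Max displacement = 2.1895

Answer: 2.1895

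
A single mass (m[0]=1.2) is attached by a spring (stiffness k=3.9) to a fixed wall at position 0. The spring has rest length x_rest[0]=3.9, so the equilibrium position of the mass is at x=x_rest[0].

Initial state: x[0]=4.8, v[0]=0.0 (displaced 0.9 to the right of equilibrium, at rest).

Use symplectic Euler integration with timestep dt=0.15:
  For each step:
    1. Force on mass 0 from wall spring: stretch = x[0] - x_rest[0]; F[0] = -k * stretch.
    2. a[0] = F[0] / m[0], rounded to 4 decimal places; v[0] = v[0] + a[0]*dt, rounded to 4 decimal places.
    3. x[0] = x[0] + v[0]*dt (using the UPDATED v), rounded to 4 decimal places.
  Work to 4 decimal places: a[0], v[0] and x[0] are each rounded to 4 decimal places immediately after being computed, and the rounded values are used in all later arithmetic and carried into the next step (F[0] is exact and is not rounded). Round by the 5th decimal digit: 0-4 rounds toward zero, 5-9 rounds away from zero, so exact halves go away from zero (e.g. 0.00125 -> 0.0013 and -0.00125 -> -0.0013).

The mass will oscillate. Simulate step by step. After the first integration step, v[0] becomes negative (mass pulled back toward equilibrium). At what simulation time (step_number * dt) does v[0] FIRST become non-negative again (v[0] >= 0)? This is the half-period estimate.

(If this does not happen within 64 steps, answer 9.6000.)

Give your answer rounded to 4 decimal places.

Step 0: x=[4.8000] v=[0.0000]
Step 1: x=[4.7342] v=[-0.4388]
Step 2: x=[4.6074] v=[-0.8455]
Step 3: x=[4.4288] v=[-1.1904]
Step 4: x=[4.2116] v=[-1.4482]
Step 5: x=[3.9716] v=[-1.6001]
Step 6: x=[3.7264] v=[-1.6350]
Step 7: x=[3.4938] v=[-1.5504]
Step 8: x=[3.2909] v=[-1.3524]
Step 9: x=[3.1326] v=[-1.0555]
Step 10: x=[3.0304] v=[-0.6814]
Step 11: x=[2.9918] v=[-0.2575]
Step 12: x=[3.0196] v=[0.1853]
First v>=0 after going negative at step 12, time=1.8000

Answer: 1.8000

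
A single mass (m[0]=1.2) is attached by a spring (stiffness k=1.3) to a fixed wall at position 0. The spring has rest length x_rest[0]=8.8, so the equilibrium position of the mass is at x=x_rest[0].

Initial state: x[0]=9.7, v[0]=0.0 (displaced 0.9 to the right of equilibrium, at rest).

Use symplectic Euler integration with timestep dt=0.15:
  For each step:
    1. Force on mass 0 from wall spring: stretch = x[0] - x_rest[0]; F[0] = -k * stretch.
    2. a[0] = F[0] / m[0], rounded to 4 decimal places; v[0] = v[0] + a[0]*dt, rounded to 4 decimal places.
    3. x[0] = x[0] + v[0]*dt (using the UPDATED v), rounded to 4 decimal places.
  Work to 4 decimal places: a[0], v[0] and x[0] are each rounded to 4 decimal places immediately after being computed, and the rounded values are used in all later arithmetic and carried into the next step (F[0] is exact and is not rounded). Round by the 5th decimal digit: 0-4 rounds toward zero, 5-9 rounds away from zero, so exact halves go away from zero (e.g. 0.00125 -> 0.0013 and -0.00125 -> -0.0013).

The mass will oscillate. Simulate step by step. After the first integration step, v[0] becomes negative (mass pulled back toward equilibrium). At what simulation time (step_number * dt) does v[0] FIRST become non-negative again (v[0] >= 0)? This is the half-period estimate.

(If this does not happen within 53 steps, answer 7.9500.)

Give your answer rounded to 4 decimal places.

Answer: 3.1500

Derivation:
Step 0: x=[9.7000] v=[0.0000]
Step 1: x=[9.6781] v=[-0.1463]
Step 2: x=[9.6348] v=[-0.2890]
Step 3: x=[9.5711] v=[-0.4247]
Step 4: x=[9.4886] v=[-0.5500]
Step 5: x=[9.3893] v=[-0.6619]
Step 6: x=[9.2756] v=[-0.7577]
Step 7: x=[9.1504] v=[-0.8350]
Step 8: x=[9.0166] v=[-0.8919]
Step 9: x=[8.8775] v=[-0.9271]
Step 10: x=[8.7365] v=[-0.9397]
Step 11: x=[8.5971] v=[-0.9294]
Step 12: x=[8.4626] v=[-0.8964]
Step 13: x=[8.3364] v=[-0.8416]
Step 14: x=[8.2215] v=[-0.7663]
Step 15: x=[8.1207] v=[-0.6723]
Step 16: x=[8.0364] v=[-0.5619]
Step 17: x=[7.9707] v=[-0.4378]
Step 18: x=[7.9253] v=[-0.3030]
Step 19: x=[7.9012] v=[-0.1609]
Step 20: x=[7.8990] v=[-0.0148]
Step 21: x=[7.9187] v=[0.1316]
First v>=0 after going negative at step 21, time=3.1500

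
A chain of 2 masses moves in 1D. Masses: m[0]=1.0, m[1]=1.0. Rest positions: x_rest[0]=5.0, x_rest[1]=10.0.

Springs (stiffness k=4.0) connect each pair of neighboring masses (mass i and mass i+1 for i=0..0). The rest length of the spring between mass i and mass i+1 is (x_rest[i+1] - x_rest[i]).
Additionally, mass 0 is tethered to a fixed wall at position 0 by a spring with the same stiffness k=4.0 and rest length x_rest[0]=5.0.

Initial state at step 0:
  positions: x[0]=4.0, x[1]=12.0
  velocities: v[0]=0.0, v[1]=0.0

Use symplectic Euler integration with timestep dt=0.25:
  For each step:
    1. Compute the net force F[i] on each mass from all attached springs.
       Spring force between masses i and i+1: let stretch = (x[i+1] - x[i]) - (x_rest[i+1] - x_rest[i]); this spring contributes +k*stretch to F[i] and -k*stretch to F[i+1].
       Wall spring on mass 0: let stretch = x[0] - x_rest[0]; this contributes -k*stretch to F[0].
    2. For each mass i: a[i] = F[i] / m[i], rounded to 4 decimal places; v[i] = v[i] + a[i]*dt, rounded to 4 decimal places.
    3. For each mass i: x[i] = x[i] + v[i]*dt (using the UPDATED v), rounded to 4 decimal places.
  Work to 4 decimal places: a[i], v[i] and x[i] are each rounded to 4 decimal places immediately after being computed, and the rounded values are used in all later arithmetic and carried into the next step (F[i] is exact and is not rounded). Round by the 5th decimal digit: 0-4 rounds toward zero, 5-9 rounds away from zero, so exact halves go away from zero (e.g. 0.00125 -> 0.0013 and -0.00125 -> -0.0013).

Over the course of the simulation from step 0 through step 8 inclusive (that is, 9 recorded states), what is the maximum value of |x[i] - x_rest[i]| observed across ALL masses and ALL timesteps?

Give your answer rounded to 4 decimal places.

Step 0: x=[4.0000 12.0000] v=[0.0000 0.0000]
Step 1: x=[5.0000 11.2500] v=[4.0000 -3.0000]
Step 2: x=[6.3125 10.1875] v=[5.2500 -4.2500]
Step 3: x=[7.0156 9.4063] v=[2.8125 -3.1250]
Step 4: x=[6.5625 9.2774] v=[-1.8124 -0.5157]
Step 5: x=[5.1475 9.7198] v=[-5.6600 1.7694]
Step 6: x=[3.5887 10.2691] v=[-6.2352 2.1971]
Step 7: x=[2.8028 10.3983] v=[-3.1435 0.5167]
Step 8: x=[3.2151 9.8786] v=[1.6492 -2.0788]
Max displacement = 2.1972

Answer: 2.1972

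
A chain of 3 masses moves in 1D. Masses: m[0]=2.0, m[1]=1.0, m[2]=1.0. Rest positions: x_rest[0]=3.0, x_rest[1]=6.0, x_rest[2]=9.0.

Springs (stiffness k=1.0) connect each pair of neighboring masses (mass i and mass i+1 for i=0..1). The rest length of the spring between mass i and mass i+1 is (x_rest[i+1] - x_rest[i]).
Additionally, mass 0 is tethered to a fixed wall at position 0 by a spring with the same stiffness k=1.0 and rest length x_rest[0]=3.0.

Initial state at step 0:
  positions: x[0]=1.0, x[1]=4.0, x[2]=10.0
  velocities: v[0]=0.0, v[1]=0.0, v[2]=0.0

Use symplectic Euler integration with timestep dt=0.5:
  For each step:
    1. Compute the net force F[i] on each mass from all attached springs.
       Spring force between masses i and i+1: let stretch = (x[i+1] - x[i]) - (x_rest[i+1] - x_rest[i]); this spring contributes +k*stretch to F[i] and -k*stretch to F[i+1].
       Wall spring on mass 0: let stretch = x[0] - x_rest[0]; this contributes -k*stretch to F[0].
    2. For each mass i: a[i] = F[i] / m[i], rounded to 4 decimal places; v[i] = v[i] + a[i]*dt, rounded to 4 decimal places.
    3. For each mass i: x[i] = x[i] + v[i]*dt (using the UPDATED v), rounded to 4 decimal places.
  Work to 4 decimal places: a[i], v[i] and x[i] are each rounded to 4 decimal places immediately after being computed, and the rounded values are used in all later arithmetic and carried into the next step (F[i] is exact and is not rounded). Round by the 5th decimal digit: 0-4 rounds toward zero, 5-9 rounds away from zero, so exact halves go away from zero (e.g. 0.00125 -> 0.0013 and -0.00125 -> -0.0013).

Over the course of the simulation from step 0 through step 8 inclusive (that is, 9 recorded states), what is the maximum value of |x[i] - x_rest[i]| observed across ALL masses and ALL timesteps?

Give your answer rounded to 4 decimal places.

Answer: 2.2636

Derivation:
Step 0: x=[1.0000 4.0000 10.0000] v=[0.0000 0.0000 0.0000]
Step 1: x=[1.2500 4.7500 9.2500] v=[0.5000 1.5000 -1.5000]
Step 2: x=[1.7813 5.7500 8.1250] v=[1.0625 2.0000 -2.2500]
Step 3: x=[2.5860 6.3516 7.1563] v=[1.6094 1.2032 -1.9375]
Step 4: x=[3.5382 6.2130 6.7364] v=[1.9043 -0.2773 -0.8399]
Step 5: x=[4.3825 5.5365 6.9356] v=[1.6885 -1.3530 0.3984]
Step 6: x=[4.8232 4.9213 7.5351] v=[0.8814 -1.2305 1.1989]
Step 7: x=[4.6733 4.9350 8.2311] v=[-0.2999 0.0274 1.3920]
Step 8: x=[3.9719 5.7073 8.8531] v=[-1.4028 1.5446 1.2440]
Max displacement = 2.2636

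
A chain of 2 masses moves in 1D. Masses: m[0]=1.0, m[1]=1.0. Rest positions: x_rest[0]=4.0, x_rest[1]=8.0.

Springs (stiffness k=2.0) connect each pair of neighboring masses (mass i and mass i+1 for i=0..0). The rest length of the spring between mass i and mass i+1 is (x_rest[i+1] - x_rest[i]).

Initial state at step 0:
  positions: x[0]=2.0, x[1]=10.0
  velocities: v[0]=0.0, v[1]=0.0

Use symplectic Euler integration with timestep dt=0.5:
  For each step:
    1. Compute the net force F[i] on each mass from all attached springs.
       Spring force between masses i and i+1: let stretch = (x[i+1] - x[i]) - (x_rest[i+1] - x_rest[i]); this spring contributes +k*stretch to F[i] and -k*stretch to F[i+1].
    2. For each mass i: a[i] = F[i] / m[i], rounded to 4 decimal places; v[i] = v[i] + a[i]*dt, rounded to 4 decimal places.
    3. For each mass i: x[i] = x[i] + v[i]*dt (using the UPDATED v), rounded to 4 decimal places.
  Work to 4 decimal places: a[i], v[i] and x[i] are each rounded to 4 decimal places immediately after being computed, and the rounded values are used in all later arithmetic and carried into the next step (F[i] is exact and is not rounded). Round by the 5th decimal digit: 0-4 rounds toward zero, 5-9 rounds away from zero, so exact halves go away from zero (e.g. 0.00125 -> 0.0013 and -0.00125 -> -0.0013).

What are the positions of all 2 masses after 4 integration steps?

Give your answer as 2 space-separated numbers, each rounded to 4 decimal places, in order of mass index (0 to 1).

Step 0: x=[2.0000 10.0000] v=[0.0000 0.0000]
Step 1: x=[4.0000 8.0000] v=[4.0000 -4.0000]
Step 2: x=[6.0000 6.0000] v=[4.0000 -4.0000]
Step 3: x=[6.0000 6.0000] v=[0.0000 0.0000]
Step 4: x=[4.0000 8.0000] v=[-4.0000 4.0000]

Answer: 4.0000 8.0000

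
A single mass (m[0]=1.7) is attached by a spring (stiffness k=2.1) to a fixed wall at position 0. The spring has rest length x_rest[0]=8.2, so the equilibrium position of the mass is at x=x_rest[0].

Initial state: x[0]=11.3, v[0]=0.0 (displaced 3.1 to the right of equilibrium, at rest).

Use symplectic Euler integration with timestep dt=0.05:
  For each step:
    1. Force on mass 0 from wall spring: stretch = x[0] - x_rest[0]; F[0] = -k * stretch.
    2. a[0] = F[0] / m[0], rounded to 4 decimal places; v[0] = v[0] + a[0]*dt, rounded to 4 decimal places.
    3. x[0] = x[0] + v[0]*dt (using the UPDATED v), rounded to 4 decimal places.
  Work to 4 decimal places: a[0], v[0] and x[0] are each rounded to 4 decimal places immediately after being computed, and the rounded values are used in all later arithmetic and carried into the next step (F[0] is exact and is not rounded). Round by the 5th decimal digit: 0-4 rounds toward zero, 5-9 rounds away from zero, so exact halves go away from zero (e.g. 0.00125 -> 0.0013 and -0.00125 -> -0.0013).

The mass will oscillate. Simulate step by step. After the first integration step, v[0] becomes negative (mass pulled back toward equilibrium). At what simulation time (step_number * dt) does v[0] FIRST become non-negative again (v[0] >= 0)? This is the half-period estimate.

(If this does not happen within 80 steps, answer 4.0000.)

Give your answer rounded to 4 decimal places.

Answer: 2.8500

Derivation:
Step 0: x=[11.3000] v=[0.0000]
Step 1: x=[11.2904] v=[-0.1915]
Step 2: x=[11.2713] v=[-0.3824]
Step 3: x=[11.2427] v=[-0.5721]
Step 4: x=[11.2047] v=[-0.7600]
Step 5: x=[11.1574] v=[-0.9456]
Step 6: x=[11.1010] v=[-1.1283]
Step 7: x=[11.0356] v=[-1.3075]
Step 8: x=[10.9615] v=[-1.4826]
Step 9: x=[10.8788] v=[-1.6532]
Step 10: x=[10.7879] v=[-1.8187]
Step 11: x=[10.6890] v=[-1.9785]
Step 12: x=[10.5824] v=[-2.1322]
Step 13: x=[10.4684] v=[-2.2794]
Step 14: x=[10.3474] v=[-2.4195]
Step 15: x=[10.2198] v=[-2.5521]
Step 16: x=[10.0860] v=[-2.6769]
Step 17: x=[9.9463] v=[-2.7934]
Step 18: x=[9.8012] v=[-2.9013]
Step 19: x=[9.6512] v=[-3.0002]
Step 20: x=[9.4967] v=[-3.0898]
Step 21: x=[9.3382] v=[-3.1699]
Step 22: x=[9.1762] v=[-3.2402]
Step 23: x=[9.0112] v=[-3.3005]
Step 24: x=[8.8437] v=[-3.3506]
Step 25: x=[8.6742] v=[-3.3904]
Step 26: x=[8.5032] v=[-3.4197]
Step 27: x=[8.3313] v=[-3.4384]
Step 28: x=[8.1590] v=[-3.4465]
Step 29: x=[7.9868] v=[-3.4440]
Step 30: x=[7.8153] v=[-3.4308]
Step 31: x=[7.6450] v=[-3.4070]
Step 32: x=[7.4764] v=[-3.3727]
Step 33: x=[7.3100] v=[-3.3280]
Step 34: x=[7.1464] v=[-3.2730]
Step 35: x=[6.9860] v=[-3.2079]
Step 36: x=[6.8294] v=[-3.1329]
Step 37: x=[6.6770] v=[-3.0482]
Step 38: x=[6.5293] v=[-2.9541]
Step 39: x=[6.3868] v=[-2.8509]
Step 40: x=[6.2499] v=[-2.7389]
Step 41: x=[6.1190] v=[-2.6185]
Step 42: x=[5.9945] v=[-2.4900]
Step 43: x=[5.8768] v=[-2.3538]
Step 44: x=[5.7663] v=[-2.2103]
Step 45: x=[5.6633] v=[-2.0600]
Step 46: x=[5.5681] v=[-1.9033]
Step 47: x=[5.4811] v=[-1.7407]
Step 48: x=[5.4025] v=[-1.5728]
Step 49: x=[5.3325] v=[-1.4000]
Step 50: x=[5.2714] v=[-1.2229]
Step 51: x=[5.2193] v=[-1.0420]
Step 52: x=[5.1764] v=[-0.8579]
Step 53: x=[5.1428] v=[-0.6712]
Step 54: x=[5.1187] v=[-0.4824]
Step 55: x=[5.1041] v=[-0.2921]
Step 56: x=[5.0991] v=[-0.1009]
Step 57: x=[5.1036] v=[0.0906]
First v>=0 after going negative at step 57, time=2.8500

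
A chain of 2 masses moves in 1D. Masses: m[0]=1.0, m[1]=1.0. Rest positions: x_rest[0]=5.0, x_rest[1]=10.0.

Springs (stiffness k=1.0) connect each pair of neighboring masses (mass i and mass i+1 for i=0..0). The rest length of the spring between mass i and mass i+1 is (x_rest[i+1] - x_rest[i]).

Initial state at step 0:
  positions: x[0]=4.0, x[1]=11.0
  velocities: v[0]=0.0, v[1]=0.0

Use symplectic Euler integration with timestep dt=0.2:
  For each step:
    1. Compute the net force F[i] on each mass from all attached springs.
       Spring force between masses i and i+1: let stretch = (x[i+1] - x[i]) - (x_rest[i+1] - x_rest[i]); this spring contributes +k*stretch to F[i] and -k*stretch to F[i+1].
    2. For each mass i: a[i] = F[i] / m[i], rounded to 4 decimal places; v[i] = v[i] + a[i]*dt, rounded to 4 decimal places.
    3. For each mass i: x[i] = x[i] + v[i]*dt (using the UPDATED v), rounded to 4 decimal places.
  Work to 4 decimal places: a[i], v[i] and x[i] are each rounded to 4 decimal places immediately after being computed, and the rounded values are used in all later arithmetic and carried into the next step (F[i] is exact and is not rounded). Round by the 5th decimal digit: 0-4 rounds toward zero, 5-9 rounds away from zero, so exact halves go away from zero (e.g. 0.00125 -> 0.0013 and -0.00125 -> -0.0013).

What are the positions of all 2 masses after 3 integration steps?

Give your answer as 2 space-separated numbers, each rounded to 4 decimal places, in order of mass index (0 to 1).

Step 0: x=[4.0000 11.0000] v=[0.0000 0.0000]
Step 1: x=[4.0800 10.9200] v=[0.4000 -0.4000]
Step 2: x=[4.2336 10.7664] v=[0.7680 -0.7680]
Step 3: x=[4.4485 10.5515] v=[1.0746 -1.0746]

Answer: 4.4485 10.5515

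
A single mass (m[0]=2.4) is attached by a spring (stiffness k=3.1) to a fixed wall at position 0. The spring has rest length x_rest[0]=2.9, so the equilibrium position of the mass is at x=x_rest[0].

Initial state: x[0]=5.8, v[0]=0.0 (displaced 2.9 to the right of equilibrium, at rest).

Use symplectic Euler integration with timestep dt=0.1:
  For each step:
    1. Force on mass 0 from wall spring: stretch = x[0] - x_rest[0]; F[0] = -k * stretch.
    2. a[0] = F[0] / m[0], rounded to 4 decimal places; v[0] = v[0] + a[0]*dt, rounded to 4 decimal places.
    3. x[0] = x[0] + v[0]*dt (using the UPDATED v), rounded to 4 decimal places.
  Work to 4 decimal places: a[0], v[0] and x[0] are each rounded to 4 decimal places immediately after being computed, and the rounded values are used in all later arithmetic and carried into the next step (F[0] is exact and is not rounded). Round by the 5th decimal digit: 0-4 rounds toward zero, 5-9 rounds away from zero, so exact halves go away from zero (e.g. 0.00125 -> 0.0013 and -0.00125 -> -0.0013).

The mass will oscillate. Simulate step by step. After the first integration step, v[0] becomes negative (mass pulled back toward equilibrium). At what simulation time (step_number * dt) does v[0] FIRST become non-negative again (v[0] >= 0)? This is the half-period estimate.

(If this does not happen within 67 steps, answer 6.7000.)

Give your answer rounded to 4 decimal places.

Answer: 2.8000

Derivation:
Step 0: x=[5.8000] v=[0.0000]
Step 1: x=[5.7625] v=[-0.3746]
Step 2: x=[5.6881] v=[-0.7443]
Step 3: x=[5.5777] v=[-1.1044]
Step 4: x=[5.4327] v=[-1.4503]
Step 5: x=[5.2550] v=[-1.7774]
Step 6: x=[5.0468] v=[-2.0816]
Step 7: x=[4.8109] v=[-2.3589]
Step 8: x=[4.5503] v=[-2.6057]
Step 9: x=[4.2684] v=[-2.8189]
Step 10: x=[3.9688] v=[-2.9957]
Step 11: x=[3.6554] v=[-3.1338]
Step 12: x=[3.3323] v=[-3.2314]
Step 13: x=[3.0036] v=[-3.2872]
Step 14: x=[2.6735] v=[-3.3006]
Step 15: x=[2.3464] v=[-3.2713]
Step 16: x=[2.0264] v=[-3.1998]
Step 17: x=[1.7177] v=[-3.0870]
Step 18: x=[1.4243] v=[-2.9343]
Step 19: x=[1.1499] v=[-2.7437]
Step 20: x=[0.8981] v=[-2.5177]
Step 21: x=[0.6722] v=[-2.2591]
Step 22: x=[0.4751] v=[-1.9713]
Step 23: x=[0.3093] v=[-1.6581]
Step 24: x=[0.1770] v=[-1.3235]
Step 25: x=[0.0798] v=[-0.9718]
Step 26: x=[0.0191] v=[-0.6075]
Step 27: x=[-0.0044] v=[-0.2354]
Step 28: x=[0.0096] v=[0.1398]
First v>=0 after going negative at step 28, time=2.8000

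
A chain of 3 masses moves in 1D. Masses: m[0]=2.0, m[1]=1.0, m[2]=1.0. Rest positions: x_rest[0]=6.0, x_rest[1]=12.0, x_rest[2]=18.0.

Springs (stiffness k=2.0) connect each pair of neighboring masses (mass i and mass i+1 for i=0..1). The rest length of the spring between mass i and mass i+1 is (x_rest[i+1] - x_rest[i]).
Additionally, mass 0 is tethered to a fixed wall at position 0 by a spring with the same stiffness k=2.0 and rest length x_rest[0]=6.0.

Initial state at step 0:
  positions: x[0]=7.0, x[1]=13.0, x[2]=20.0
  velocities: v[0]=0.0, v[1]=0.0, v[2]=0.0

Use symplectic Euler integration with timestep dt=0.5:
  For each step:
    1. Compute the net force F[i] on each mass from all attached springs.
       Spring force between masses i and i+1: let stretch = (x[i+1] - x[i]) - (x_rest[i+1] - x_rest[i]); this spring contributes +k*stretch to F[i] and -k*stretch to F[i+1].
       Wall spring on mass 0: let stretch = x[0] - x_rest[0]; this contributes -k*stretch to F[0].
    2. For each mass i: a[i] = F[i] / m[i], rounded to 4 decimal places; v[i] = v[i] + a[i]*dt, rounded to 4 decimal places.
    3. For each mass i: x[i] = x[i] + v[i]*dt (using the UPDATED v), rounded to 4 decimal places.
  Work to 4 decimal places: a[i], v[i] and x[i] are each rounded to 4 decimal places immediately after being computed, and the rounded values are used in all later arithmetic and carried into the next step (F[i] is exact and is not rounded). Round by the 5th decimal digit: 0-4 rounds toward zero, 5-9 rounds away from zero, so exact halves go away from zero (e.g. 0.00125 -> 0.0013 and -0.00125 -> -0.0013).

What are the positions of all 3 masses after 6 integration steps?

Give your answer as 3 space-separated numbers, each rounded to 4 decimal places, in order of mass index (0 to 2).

Answer: 5.6172 11.6935 17.2345

Derivation:
Step 0: x=[7.0000 13.0000 20.0000] v=[0.0000 0.0000 0.0000]
Step 1: x=[6.7500 13.5000 19.5000] v=[-0.5000 1.0000 -1.0000]
Step 2: x=[6.5000 13.6250 19.0000] v=[-0.5000 0.2500 -1.0000]
Step 3: x=[6.4063 12.8750 18.8125] v=[-0.1875 -1.5000 -0.3750]
Step 4: x=[6.3282 11.8594 18.6563] v=[-0.1563 -2.0312 -0.3125]
Step 5: x=[6.0508 11.4767 18.1016] v=[-0.5548 -0.7655 -1.1094]
Step 6: x=[5.6172 11.6935 17.2345] v=[-0.8673 0.4335 -1.7343]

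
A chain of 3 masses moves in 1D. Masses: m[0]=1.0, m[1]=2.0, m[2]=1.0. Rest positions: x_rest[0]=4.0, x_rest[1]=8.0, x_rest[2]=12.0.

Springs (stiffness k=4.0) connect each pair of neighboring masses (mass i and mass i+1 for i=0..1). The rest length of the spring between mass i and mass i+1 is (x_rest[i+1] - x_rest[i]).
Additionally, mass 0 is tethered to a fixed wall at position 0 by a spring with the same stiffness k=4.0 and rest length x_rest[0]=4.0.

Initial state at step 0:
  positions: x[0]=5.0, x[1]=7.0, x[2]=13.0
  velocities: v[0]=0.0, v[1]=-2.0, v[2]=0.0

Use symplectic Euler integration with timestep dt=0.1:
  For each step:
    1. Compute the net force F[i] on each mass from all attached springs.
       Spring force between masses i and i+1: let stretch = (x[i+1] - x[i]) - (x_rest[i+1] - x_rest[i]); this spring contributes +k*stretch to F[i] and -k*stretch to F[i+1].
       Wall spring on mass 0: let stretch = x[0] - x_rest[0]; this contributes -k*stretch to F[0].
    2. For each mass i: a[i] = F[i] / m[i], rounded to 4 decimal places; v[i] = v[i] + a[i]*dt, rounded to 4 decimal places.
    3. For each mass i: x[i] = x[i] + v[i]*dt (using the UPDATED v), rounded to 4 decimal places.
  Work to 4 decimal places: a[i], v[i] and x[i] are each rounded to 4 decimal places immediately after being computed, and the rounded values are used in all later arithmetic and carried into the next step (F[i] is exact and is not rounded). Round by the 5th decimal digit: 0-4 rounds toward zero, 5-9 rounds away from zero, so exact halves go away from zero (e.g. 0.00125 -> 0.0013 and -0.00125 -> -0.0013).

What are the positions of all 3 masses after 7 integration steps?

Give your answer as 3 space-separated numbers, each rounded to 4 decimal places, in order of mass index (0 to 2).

Answer: 2.6595 7.4377 11.0866

Derivation:
Step 0: x=[5.0000 7.0000 13.0000] v=[0.0000 -2.0000 0.0000]
Step 1: x=[4.8800 6.8800 12.9200] v=[-1.2000 -1.2000 -0.8000]
Step 2: x=[4.6448 6.8408 12.7584] v=[-2.3520 -0.3920 -1.6160]
Step 3: x=[4.3117 6.8760 12.5201] v=[-3.3315 0.3523 -2.3830]
Step 4: x=[3.9087 6.9728 12.2160] v=[-4.0305 0.9683 -3.0406]
Step 5: x=[3.4719 7.1132 11.8622] v=[-4.3683 1.4041 -3.5379]
Step 6: x=[3.0419 7.2758 11.4785] v=[-4.3005 1.6256 -3.8375]
Step 7: x=[2.6595 7.4377 11.0866] v=[-3.8237 1.6194 -3.9186]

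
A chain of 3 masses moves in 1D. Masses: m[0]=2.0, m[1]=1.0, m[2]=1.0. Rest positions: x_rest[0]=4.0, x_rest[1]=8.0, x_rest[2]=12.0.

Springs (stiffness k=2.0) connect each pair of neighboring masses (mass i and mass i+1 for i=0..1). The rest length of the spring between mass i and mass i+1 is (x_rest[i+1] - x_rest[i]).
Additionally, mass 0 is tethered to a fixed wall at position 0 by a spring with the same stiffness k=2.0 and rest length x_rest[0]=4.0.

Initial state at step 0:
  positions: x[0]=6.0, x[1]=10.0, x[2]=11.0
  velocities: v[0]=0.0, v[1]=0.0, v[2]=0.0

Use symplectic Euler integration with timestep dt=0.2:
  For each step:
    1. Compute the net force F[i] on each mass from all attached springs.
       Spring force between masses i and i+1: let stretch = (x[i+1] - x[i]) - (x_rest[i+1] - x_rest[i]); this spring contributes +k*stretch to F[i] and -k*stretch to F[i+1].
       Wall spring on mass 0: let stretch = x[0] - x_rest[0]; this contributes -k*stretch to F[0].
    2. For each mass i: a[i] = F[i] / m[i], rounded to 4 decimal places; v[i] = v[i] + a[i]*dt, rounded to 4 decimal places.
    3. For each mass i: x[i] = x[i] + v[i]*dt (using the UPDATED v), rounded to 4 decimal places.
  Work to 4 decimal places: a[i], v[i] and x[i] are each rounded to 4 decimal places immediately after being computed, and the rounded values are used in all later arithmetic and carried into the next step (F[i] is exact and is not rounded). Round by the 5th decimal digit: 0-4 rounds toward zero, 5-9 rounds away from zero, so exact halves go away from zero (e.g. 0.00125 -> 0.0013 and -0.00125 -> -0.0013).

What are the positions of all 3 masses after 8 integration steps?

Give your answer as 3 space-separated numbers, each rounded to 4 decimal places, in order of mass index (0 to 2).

Step 0: x=[6.0000 10.0000 11.0000] v=[0.0000 0.0000 0.0000]
Step 1: x=[5.9200 9.7600 11.2400] v=[-0.4000 -1.2000 1.2000]
Step 2: x=[5.7568 9.3312 11.6816] v=[-0.8160 -2.1440 2.2080]
Step 3: x=[5.5063 8.8045 12.2552] v=[-1.2525 -2.6336 2.8678]
Step 4: x=[5.1675 8.2900 12.8727] v=[-1.6941 -2.5726 3.0875]
Step 5: x=[4.7469 7.8923 13.4436] v=[-2.1031 -1.9885 2.8544]
Step 6: x=[4.2622 7.6871 13.8904] v=[-2.4234 -1.0261 2.2339]
Step 7: x=[3.7440 7.7042 14.1609] v=[-2.5909 0.0853 1.3526]
Step 8: x=[3.2345 7.9210 14.2349] v=[-2.5477 1.0839 0.3699]

Answer: 3.2345 7.9210 14.2349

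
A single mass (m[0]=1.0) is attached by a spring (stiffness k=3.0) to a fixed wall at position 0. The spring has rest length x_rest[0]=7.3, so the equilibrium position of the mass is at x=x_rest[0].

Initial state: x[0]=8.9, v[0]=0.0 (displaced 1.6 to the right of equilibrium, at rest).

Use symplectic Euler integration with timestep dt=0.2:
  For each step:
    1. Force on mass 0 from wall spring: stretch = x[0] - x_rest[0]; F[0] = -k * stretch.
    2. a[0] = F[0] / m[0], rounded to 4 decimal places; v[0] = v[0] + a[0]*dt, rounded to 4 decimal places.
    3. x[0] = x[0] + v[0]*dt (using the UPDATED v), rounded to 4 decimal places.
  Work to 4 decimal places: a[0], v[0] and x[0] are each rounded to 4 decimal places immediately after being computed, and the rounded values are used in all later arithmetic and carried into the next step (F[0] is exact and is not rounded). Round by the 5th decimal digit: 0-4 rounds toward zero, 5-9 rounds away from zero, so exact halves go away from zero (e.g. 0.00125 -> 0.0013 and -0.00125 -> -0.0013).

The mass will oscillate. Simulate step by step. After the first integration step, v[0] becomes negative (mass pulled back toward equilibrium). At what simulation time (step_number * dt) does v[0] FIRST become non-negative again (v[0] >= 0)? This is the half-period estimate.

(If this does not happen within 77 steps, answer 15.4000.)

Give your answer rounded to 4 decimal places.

Step 0: x=[8.9000] v=[0.0000]
Step 1: x=[8.7080] v=[-0.9600]
Step 2: x=[8.3470] v=[-1.8048]
Step 3: x=[7.8604] v=[-2.4330]
Step 4: x=[7.3066] v=[-2.7692]
Step 5: x=[6.7520] v=[-2.7732]
Step 6: x=[6.2631] v=[-2.4444]
Step 7: x=[5.8986] v=[-1.8223]
Step 8: x=[5.7023] v=[-0.9815]
Step 9: x=[5.6977] v=[-0.0229]
Step 10: x=[5.8854] v=[0.9385]
First v>=0 after going negative at step 10, time=2.0000

Answer: 2.0000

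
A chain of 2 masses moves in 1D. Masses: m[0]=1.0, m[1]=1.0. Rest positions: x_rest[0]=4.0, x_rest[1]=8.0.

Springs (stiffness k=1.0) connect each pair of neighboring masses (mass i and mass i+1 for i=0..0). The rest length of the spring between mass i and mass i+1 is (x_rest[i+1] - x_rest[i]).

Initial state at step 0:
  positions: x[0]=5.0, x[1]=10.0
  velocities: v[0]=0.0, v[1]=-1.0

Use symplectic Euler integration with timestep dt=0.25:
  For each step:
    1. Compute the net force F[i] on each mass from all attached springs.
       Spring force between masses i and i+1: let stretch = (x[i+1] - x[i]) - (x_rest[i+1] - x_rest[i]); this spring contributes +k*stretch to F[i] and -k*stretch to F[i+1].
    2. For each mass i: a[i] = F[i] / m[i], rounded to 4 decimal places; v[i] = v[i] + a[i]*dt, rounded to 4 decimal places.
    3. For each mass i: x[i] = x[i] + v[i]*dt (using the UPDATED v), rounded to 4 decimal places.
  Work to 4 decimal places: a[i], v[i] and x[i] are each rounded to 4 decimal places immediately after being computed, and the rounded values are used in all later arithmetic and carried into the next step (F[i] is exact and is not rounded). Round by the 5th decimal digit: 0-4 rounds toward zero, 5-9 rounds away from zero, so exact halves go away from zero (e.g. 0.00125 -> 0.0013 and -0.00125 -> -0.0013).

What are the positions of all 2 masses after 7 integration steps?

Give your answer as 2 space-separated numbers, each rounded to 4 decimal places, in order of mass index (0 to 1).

Answer: 5.2950 7.9550

Derivation:
Step 0: x=[5.0000 10.0000] v=[0.0000 -1.0000]
Step 1: x=[5.0625 9.6875] v=[0.2500 -1.2500]
Step 2: x=[5.1641 9.3359] v=[0.4063 -1.4063]
Step 3: x=[5.2764 8.9736] v=[0.4493 -1.4493]
Step 4: x=[5.3698 8.6302] v=[0.3736 -1.3736]
Step 5: x=[5.4170 8.3330] v=[0.1887 -1.1887]
Step 6: x=[5.3964 8.1036] v=[-0.0823 -0.9177]
Step 7: x=[5.2950 7.9550] v=[-0.4055 -0.5945]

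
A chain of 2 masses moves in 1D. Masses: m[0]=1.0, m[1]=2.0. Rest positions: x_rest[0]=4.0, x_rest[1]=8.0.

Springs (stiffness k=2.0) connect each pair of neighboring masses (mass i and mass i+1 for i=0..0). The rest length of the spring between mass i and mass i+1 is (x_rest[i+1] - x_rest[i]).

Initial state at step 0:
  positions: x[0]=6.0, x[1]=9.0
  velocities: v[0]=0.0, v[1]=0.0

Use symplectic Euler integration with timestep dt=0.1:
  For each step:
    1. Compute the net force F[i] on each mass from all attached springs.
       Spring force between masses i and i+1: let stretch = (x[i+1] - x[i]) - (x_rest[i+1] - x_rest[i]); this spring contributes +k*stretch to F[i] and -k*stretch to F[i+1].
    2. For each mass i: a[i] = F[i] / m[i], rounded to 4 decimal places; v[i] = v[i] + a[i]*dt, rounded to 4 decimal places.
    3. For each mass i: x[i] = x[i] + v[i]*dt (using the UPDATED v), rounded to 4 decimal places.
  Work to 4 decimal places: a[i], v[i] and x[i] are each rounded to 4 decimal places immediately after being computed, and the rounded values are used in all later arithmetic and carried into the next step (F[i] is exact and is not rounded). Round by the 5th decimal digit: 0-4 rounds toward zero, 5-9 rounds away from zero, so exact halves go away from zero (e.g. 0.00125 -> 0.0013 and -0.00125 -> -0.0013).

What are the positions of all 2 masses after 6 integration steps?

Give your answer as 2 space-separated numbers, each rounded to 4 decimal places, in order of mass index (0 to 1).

Answer: 5.6205 9.1898

Derivation:
Step 0: x=[6.0000 9.0000] v=[0.0000 0.0000]
Step 1: x=[5.9800 9.0100] v=[-0.2000 0.1000]
Step 2: x=[5.9406 9.0297] v=[-0.3940 0.1970]
Step 3: x=[5.8830 9.0585] v=[-0.5762 0.2881]
Step 4: x=[5.8089 9.0956] v=[-0.7411 0.3706]
Step 5: x=[5.7205 9.1398] v=[-0.8838 0.4419]
Step 6: x=[5.6205 9.1898] v=[-0.9999 0.5000]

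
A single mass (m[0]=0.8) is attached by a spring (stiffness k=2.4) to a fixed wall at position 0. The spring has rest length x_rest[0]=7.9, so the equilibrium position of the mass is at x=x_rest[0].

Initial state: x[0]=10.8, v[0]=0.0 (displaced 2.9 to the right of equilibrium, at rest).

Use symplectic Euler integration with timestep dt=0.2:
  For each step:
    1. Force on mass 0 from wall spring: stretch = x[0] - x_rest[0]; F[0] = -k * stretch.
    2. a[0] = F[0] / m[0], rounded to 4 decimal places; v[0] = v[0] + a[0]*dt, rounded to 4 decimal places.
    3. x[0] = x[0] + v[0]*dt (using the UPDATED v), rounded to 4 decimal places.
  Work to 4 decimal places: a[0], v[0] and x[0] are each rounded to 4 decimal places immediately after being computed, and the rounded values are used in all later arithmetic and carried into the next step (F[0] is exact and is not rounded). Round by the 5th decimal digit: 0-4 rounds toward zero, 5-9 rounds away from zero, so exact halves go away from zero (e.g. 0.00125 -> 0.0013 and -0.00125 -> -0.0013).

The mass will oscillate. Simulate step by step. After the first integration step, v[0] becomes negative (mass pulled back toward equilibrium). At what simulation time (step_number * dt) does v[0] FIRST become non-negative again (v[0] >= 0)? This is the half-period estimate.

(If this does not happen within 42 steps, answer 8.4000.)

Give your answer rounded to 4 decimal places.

Answer: 2.0000

Derivation:
Step 0: x=[10.8000] v=[0.0000]
Step 1: x=[10.4520] v=[-1.7400]
Step 2: x=[9.7978] v=[-3.2712]
Step 3: x=[8.9158] v=[-4.4099]
Step 4: x=[7.9119] v=[-5.0194]
Step 5: x=[6.9066] v=[-5.0265]
Step 6: x=[6.0205] v=[-4.4305]
Step 7: x=[5.3599] v=[-3.3028]
Step 8: x=[5.0042] v=[-1.7787]
Step 9: x=[4.9960] v=[-0.0412]
Step 10: x=[5.3362] v=[1.7012]
First v>=0 after going negative at step 10, time=2.0000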